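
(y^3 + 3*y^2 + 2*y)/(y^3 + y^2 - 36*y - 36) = y*(y + 2)/(y^2 - 36)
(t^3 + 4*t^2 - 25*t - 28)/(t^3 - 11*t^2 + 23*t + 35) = (t^2 + 3*t - 28)/(t^2 - 12*t + 35)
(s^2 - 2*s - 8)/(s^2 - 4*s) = (s + 2)/s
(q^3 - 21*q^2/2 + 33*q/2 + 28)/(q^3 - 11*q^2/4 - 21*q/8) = 4*(q^2 - 7*q - 8)/(q*(4*q + 3))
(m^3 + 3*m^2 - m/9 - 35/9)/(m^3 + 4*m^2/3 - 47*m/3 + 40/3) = (9*m^2 + 36*m + 35)/(3*(3*m^2 + 7*m - 40))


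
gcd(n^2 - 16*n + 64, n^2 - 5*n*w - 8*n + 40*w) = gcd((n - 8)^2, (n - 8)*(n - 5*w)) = n - 8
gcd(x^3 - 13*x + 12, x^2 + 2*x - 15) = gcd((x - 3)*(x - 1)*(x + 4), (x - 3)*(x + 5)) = x - 3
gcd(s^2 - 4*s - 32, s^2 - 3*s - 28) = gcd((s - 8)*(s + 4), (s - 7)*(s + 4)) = s + 4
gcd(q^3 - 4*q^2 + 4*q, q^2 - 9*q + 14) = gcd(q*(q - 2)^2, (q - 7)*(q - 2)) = q - 2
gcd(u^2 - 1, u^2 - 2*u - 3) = u + 1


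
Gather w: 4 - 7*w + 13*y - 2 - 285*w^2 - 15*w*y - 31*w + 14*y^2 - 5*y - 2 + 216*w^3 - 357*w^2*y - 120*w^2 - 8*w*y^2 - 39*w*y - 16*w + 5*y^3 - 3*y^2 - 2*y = 216*w^3 + w^2*(-357*y - 405) + w*(-8*y^2 - 54*y - 54) + 5*y^3 + 11*y^2 + 6*y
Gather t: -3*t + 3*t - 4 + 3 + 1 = 0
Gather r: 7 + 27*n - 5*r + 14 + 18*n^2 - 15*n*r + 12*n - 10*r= 18*n^2 + 39*n + r*(-15*n - 15) + 21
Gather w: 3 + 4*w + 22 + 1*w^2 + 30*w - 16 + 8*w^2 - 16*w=9*w^2 + 18*w + 9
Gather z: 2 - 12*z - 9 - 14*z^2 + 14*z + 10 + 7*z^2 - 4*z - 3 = -7*z^2 - 2*z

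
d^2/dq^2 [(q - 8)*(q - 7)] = 2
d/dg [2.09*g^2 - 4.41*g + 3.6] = 4.18*g - 4.41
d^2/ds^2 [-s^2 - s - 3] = -2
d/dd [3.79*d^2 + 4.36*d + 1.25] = 7.58*d + 4.36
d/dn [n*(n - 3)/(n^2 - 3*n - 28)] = 28*(3 - 2*n)/(n^4 - 6*n^3 - 47*n^2 + 168*n + 784)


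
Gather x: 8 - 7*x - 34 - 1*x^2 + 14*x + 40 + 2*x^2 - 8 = x^2 + 7*x + 6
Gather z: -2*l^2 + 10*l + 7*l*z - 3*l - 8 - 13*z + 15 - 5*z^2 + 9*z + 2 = -2*l^2 + 7*l - 5*z^2 + z*(7*l - 4) + 9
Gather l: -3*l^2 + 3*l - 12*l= -3*l^2 - 9*l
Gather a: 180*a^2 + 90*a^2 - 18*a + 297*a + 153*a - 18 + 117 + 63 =270*a^2 + 432*a + 162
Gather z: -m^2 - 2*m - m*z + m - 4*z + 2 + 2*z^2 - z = -m^2 - m + 2*z^2 + z*(-m - 5) + 2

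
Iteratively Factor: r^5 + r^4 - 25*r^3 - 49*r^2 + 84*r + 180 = (r - 5)*(r^4 + 6*r^3 + 5*r^2 - 24*r - 36) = (r - 5)*(r - 2)*(r^3 + 8*r^2 + 21*r + 18) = (r - 5)*(r - 2)*(r + 2)*(r^2 + 6*r + 9) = (r - 5)*(r - 2)*(r + 2)*(r + 3)*(r + 3)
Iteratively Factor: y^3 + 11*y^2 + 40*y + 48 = (y + 4)*(y^2 + 7*y + 12) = (y + 4)^2*(y + 3)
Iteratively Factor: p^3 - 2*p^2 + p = (p - 1)*(p^2 - p) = (p - 1)^2*(p)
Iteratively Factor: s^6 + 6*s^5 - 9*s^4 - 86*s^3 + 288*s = (s - 2)*(s^5 + 8*s^4 + 7*s^3 - 72*s^2 - 144*s) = s*(s - 2)*(s^4 + 8*s^3 + 7*s^2 - 72*s - 144) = s*(s - 2)*(s + 3)*(s^3 + 5*s^2 - 8*s - 48) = s*(s - 2)*(s + 3)*(s + 4)*(s^2 + s - 12) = s*(s - 2)*(s + 3)*(s + 4)^2*(s - 3)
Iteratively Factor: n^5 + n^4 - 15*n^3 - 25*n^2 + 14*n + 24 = (n - 4)*(n^4 + 5*n^3 + 5*n^2 - 5*n - 6) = (n - 4)*(n + 1)*(n^3 + 4*n^2 + n - 6) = (n - 4)*(n + 1)*(n + 3)*(n^2 + n - 2) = (n - 4)*(n + 1)*(n + 2)*(n + 3)*(n - 1)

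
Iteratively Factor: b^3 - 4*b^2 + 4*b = (b)*(b^2 - 4*b + 4) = b*(b - 2)*(b - 2)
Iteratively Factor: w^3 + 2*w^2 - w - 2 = (w - 1)*(w^2 + 3*w + 2) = (w - 1)*(w + 1)*(w + 2)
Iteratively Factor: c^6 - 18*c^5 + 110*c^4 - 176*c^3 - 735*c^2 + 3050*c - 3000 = (c - 5)*(c^5 - 13*c^4 + 45*c^3 + 49*c^2 - 490*c + 600) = (c - 5)^2*(c^4 - 8*c^3 + 5*c^2 + 74*c - 120) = (c - 5)^2*(c + 3)*(c^3 - 11*c^2 + 38*c - 40) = (c - 5)^2*(c - 4)*(c + 3)*(c^2 - 7*c + 10) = (c - 5)^2*(c - 4)*(c - 2)*(c + 3)*(c - 5)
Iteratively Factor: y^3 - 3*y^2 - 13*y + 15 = (y - 1)*(y^2 - 2*y - 15) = (y - 5)*(y - 1)*(y + 3)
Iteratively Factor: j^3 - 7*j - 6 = (j + 2)*(j^2 - 2*j - 3) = (j - 3)*(j + 2)*(j + 1)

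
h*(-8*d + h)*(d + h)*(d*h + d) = -8*d^3*h^2 - 8*d^3*h - 7*d^2*h^3 - 7*d^2*h^2 + d*h^4 + d*h^3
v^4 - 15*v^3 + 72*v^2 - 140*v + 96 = (v - 8)*(v - 3)*(v - 2)^2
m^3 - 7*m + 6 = (m - 2)*(m - 1)*(m + 3)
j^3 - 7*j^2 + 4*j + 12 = (j - 6)*(j - 2)*(j + 1)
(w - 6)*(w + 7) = w^2 + w - 42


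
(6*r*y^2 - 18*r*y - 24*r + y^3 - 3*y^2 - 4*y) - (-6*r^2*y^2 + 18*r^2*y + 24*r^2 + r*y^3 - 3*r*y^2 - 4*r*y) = 6*r^2*y^2 - 18*r^2*y - 24*r^2 - r*y^3 + 9*r*y^2 - 14*r*y - 24*r + y^3 - 3*y^2 - 4*y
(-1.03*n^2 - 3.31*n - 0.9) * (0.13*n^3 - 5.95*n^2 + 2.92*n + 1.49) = -0.1339*n^5 + 5.6982*n^4 + 16.5699*n^3 - 5.8449*n^2 - 7.5599*n - 1.341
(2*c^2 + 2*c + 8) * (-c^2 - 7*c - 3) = -2*c^4 - 16*c^3 - 28*c^2 - 62*c - 24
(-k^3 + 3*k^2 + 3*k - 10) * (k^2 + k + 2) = -k^5 + 2*k^4 + 4*k^3 - k^2 - 4*k - 20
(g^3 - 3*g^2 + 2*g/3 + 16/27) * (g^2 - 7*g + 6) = g^5 - 10*g^4 + 83*g^3/3 - 596*g^2/27 - 4*g/27 + 32/9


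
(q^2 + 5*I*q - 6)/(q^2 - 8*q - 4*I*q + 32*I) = (q^2 + 5*I*q - 6)/(q^2 - 8*q - 4*I*q + 32*I)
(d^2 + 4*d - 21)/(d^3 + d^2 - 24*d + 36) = (d + 7)/(d^2 + 4*d - 12)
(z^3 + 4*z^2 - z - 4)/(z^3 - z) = (z + 4)/z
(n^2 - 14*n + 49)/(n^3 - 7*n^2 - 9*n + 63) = (n - 7)/(n^2 - 9)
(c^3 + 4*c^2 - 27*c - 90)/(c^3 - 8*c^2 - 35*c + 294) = (c^2 - 2*c - 15)/(c^2 - 14*c + 49)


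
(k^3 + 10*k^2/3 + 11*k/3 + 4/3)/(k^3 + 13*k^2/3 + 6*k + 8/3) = (k + 1)/(k + 2)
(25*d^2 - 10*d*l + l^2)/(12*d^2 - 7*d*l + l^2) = (25*d^2 - 10*d*l + l^2)/(12*d^2 - 7*d*l + l^2)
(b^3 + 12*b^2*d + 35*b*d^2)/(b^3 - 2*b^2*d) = (b^2 + 12*b*d + 35*d^2)/(b*(b - 2*d))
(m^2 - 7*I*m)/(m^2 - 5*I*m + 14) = m/(m + 2*I)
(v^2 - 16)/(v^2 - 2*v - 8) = (v + 4)/(v + 2)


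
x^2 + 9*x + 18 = (x + 3)*(x + 6)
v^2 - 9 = (v - 3)*(v + 3)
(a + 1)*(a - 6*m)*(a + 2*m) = a^3 - 4*a^2*m + a^2 - 12*a*m^2 - 4*a*m - 12*m^2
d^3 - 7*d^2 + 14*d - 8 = (d - 4)*(d - 2)*(d - 1)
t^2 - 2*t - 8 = (t - 4)*(t + 2)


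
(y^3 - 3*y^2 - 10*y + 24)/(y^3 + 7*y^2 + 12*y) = (y^2 - 6*y + 8)/(y*(y + 4))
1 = 1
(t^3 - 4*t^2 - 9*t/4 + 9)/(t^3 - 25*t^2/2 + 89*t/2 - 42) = (t + 3/2)/(t - 7)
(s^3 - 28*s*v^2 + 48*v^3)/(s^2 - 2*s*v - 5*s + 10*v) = (s^2 + 2*s*v - 24*v^2)/(s - 5)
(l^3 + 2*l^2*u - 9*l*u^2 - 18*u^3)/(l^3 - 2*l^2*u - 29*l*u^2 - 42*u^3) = (-l + 3*u)/(-l + 7*u)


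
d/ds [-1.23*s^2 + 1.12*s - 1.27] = 1.12 - 2.46*s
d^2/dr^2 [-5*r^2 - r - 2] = -10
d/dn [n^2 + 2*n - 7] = 2*n + 2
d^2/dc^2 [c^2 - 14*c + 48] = 2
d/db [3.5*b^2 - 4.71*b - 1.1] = 7.0*b - 4.71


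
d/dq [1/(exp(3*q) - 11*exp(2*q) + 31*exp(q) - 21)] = (-3*exp(2*q) + 22*exp(q) - 31)*exp(q)/(exp(3*q) - 11*exp(2*q) + 31*exp(q) - 21)^2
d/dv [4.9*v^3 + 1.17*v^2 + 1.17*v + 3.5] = 14.7*v^2 + 2.34*v + 1.17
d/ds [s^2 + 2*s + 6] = 2*s + 2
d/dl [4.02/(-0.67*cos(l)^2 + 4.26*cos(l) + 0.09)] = (17.1252 - 5.3868*cos(l))*sin(l)/(-0.67*cos(l)^2 + 4.26*cos(l) + 0.09)^2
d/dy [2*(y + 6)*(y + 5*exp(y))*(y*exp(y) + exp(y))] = 2*(y^3 + 10*y^2*exp(y) + 10*y^2 + 80*y*exp(y) + 20*y + 95*exp(y) + 6)*exp(y)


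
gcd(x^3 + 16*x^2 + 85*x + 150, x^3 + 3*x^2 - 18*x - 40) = x + 5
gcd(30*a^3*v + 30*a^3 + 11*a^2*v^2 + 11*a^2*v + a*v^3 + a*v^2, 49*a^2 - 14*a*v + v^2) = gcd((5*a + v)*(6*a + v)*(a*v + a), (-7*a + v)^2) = 1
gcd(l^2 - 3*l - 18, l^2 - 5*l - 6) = l - 6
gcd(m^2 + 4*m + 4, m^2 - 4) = m + 2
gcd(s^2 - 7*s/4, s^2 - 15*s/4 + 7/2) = s - 7/4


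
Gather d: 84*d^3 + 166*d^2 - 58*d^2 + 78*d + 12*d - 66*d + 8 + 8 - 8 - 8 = 84*d^3 + 108*d^2 + 24*d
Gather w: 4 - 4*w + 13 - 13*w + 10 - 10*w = 27 - 27*w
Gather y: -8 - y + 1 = -y - 7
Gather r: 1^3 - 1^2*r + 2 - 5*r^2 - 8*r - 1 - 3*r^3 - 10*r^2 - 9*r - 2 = -3*r^3 - 15*r^2 - 18*r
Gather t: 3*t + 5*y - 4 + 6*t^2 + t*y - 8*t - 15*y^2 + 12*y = 6*t^2 + t*(y - 5) - 15*y^2 + 17*y - 4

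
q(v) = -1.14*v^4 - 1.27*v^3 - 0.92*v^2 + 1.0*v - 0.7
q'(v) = -4.56*v^3 - 3.81*v^2 - 1.84*v + 1.0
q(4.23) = -474.03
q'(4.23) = -420.09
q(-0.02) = -0.72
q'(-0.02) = 1.04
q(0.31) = -0.53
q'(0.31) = -0.07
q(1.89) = -25.22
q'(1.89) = -46.87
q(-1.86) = -11.22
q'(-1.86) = 20.58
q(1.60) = -14.13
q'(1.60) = -30.38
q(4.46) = -578.28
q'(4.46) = -487.54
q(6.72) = -2745.71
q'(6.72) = -1567.22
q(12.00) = -25954.78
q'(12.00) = -8449.40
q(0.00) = -0.70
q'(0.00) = 1.00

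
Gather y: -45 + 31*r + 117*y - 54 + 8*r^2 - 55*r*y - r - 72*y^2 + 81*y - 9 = 8*r^2 + 30*r - 72*y^2 + y*(198 - 55*r) - 108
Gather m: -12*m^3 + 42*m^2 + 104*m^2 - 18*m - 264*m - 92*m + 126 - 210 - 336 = -12*m^3 + 146*m^2 - 374*m - 420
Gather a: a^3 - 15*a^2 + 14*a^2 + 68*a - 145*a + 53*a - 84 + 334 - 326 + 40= a^3 - a^2 - 24*a - 36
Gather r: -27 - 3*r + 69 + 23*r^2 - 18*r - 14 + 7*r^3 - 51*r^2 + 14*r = 7*r^3 - 28*r^2 - 7*r + 28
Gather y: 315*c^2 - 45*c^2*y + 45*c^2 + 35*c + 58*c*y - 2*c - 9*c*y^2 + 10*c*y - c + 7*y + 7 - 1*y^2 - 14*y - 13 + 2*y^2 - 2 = 360*c^2 + 32*c + y^2*(1 - 9*c) + y*(-45*c^2 + 68*c - 7) - 8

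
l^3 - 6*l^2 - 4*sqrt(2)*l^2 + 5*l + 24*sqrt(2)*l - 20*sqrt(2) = (l - 5)*(l - 1)*(l - 4*sqrt(2))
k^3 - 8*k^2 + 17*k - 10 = (k - 5)*(k - 2)*(k - 1)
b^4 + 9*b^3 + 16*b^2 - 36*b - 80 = (b - 2)*(b + 2)*(b + 4)*(b + 5)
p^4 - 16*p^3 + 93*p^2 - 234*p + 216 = (p - 6)*(p - 4)*(p - 3)^2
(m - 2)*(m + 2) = m^2 - 4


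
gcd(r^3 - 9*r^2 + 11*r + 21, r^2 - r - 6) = r - 3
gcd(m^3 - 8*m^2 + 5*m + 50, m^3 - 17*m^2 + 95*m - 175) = m^2 - 10*m + 25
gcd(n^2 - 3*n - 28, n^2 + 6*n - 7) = 1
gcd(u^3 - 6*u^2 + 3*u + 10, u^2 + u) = u + 1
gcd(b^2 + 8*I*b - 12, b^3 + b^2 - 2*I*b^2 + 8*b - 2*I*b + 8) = b + 2*I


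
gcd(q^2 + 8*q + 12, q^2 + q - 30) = q + 6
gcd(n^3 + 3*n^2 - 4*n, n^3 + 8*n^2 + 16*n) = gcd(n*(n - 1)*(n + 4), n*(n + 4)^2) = n^2 + 4*n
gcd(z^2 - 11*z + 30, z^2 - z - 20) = z - 5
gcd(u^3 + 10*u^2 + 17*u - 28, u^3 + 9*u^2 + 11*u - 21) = u^2 + 6*u - 7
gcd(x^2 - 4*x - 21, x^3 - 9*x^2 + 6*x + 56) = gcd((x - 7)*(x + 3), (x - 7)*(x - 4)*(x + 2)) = x - 7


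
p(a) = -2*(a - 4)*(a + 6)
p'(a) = -4*a - 4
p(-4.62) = 23.79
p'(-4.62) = 14.48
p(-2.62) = 44.75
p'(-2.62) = 6.48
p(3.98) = 0.40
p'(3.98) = -19.92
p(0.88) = 42.93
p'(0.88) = -7.52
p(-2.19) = 47.17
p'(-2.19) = 4.76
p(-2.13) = 47.45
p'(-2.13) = 4.52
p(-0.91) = 49.98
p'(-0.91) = -0.36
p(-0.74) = 49.86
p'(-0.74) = -1.04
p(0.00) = 48.00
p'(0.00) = -4.00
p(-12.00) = -192.00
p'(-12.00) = 44.00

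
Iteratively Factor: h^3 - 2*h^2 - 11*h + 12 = (h - 4)*(h^2 + 2*h - 3) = (h - 4)*(h - 1)*(h + 3)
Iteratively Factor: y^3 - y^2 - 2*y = (y + 1)*(y^2 - 2*y) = y*(y + 1)*(y - 2)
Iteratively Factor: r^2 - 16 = (r - 4)*(r + 4)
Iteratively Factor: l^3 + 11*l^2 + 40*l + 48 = (l + 3)*(l^2 + 8*l + 16) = (l + 3)*(l + 4)*(l + 4)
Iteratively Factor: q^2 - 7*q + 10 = (q - 5)*(q - 2)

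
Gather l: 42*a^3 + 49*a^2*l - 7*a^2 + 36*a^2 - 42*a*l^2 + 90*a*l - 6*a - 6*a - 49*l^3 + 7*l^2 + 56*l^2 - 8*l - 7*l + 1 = 42*a^3 + 29*a^2 - 12*a - 49*l^3 + l^2*(63 - 42*a) + l*(49*a^2 + 90*a - 15) + 1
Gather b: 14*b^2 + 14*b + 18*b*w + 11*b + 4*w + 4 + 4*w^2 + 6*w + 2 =14*b^2 + b*(18*w + 25) + 4*w^2 + 10*w + 6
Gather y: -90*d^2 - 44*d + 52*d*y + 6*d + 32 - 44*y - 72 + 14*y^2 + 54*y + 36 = -90*d^2 - 38*d + 14*y^2 + y*(52*d + 10) - 4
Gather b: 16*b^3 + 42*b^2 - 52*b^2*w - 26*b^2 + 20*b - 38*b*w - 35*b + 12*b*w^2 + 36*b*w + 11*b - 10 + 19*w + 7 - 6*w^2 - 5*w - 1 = 16*b^3 + b^2*(16 - 52*w) + b*(12*w^2 - 2*w - 4) - 6*w^2 + 14*w - 4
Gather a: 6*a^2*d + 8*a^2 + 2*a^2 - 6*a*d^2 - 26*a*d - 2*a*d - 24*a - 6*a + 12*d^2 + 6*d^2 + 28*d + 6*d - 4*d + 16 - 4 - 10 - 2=a^2*(6*d + 10) + a*(-6*d^2 - 28*d - 30) + 18*d^2 + 30*d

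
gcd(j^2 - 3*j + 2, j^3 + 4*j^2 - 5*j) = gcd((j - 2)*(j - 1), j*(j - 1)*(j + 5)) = j - 1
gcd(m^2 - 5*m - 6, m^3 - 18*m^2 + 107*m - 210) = m - 6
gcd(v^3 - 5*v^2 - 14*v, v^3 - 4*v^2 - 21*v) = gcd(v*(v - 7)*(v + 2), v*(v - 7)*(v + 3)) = v^2 - 7*v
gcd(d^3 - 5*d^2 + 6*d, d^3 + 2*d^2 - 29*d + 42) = d^2 - 5*d + 6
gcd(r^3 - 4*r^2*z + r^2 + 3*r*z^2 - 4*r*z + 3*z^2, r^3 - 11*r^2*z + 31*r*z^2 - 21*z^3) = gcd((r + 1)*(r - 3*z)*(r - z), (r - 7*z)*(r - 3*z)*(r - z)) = r^2 - 4*r*z + 3*z^2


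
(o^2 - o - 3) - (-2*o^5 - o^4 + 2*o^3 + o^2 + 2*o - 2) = 2*o^5 + o^4 - 2*o^3 - 3*o - 1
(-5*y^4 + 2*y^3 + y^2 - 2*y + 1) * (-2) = 10*y^4 - 4*y^3 - 2*y^2 + 4*y - 2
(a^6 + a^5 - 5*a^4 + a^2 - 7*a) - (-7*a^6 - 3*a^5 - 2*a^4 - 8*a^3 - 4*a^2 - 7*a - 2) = 8*a^6 + 4*a^5 - 3*a^4 + 8*a^3 + 5*a^2 + 2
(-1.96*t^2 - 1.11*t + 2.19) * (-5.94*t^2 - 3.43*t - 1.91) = 11.6424*t^4 + 13.3162*t^3 - 5.4577*t^2 - 5.3916*t - 4.1829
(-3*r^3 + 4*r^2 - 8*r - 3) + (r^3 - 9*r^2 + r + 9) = -2*r^3 - 5*r^2 - 7*r + 6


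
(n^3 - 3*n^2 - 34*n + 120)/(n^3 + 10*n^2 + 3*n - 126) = (n^2 - 9*n + 20)/(n^2 + 4*n - 21)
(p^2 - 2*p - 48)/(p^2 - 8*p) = (p + 6)/p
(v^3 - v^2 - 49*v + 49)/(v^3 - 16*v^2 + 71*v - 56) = (v + 7)/(v - 8)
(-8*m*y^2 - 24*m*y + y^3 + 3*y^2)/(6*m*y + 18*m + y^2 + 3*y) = y*(-8*m + y)/(6*m + y)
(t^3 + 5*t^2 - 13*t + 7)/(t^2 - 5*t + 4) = (t^2 + 6*t - 7)/(t - 4)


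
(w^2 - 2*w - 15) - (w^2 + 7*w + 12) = -9*w - 27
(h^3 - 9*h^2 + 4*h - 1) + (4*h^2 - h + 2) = h^3 - 5*h^2 + 3*h + 1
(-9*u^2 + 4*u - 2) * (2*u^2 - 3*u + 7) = -18*u^4 + 35*u^3 - 79*u^2 + 34*u - 14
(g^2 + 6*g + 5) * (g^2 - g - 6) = g^4 + 5*g^3 - 7*g^2 - 41*g - 30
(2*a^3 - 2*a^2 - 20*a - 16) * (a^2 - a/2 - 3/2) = 2*a^5 - 3*a^4 - 22*a^3 - 3*a^2 + 38*a + 24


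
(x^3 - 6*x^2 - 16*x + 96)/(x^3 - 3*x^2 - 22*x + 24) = (x - 4)/(x - 1)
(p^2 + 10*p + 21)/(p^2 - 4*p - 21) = (p + 7)/(p - 7)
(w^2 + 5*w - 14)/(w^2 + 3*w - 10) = (w + 7)/(w + 5)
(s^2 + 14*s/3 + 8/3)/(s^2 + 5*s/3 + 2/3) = (s + 4)/(s + 1)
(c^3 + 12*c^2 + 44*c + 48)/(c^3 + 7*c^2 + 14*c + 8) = (c + 6)/(c + 1)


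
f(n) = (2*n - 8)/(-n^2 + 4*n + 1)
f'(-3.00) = 0.25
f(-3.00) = 0.70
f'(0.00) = 34.00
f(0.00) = -8.00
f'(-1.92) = 0.67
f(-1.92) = 1.14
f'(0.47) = 3.81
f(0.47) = -2.66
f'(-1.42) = 1.35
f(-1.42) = 1.62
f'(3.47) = 0.32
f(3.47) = -0.37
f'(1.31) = 0.80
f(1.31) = -1.19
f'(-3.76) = 0.15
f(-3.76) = 0.55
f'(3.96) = 1.49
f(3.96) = -0.07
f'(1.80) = 0.47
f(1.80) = -0.89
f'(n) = (2*n - 8)*(2*n - 4)/(-n^2 + 4*n + 1)^2 + 2/(-n^2 + 4*n + 1) = 2*(-n^2 + 4*n + 2*(n - 4)*(n - 2) + 1)/(-n^2 + 4*n + 1)^2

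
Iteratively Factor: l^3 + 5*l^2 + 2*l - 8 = (l + 4)*(l^2 + l - 2) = (l + 2)*(l + 4)*(l - 1)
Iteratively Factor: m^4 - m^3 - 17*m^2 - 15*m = (m - 5)*(m^3 + 4*m^2 + 3*m) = m*(m - 5)*(m^2 + 4*m + 3) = m*(m - 5)*(m + 3)*(m + 1)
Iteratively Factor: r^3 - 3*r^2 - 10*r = (r + 2)*(r^2 - 5*r) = (r - 5)*(r + 2)*(r)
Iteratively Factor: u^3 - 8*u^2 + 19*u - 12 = (u - 4)*(u^2 - 4*u + 3) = (u - 4)*(u - 1)*(u - 3)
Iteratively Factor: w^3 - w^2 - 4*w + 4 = (w - 2)*(w^2 + w - 2) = (w - 2)*(w - 1)*(w + 2)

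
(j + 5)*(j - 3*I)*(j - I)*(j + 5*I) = j^4 + 5*j^3 + I*j^3 + 17*j^2 + 5*I*j^2 + 85*j - 15*I*j - 75*I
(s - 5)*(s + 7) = s^2 + 2*s - 35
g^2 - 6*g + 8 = (g - 4)*(g - 2)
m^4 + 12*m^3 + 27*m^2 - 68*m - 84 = (m - 2)*(m + 1)*(m + 6)*(m + 7)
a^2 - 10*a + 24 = (a - 6)*(a - 4)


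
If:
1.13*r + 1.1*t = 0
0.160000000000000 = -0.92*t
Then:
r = 0.17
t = -0.17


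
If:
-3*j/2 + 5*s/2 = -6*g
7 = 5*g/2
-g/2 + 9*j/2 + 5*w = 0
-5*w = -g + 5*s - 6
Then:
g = 14/5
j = -82/3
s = -578/25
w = 622/25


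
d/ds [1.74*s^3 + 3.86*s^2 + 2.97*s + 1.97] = 5.22*s^2 + 7.72*s + 2.97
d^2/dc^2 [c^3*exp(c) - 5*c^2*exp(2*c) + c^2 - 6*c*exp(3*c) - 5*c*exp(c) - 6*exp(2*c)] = c^3*exp(c) - 20*c^2*exp(2*c) + 6*c^2*exp(c) - 54*c*exp(3*c) - 40*c*exp(2*c) + c*exp(c) - 36*exp(3*c) - 34*exp(2*c) - 10*exp(c) + 2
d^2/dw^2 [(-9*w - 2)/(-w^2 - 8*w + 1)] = 2*(4*(w + 4)^2*(9*w + 2) - (27*w + 74)*(w^2 + 8*w - 1))/(w^2 + 8*w - 1)^3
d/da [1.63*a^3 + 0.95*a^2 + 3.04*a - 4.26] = 4.89*a^2 + 1.9*a + 3.04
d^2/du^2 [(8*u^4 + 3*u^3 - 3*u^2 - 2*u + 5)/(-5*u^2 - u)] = 2*(-200*u^6 - 120*u^5 - 24*u^4 + 32*u^3 - 375*u^2 - 75*u - 5)/(u^3*(125*u^3 + 75*u^2 + 15*u + 1))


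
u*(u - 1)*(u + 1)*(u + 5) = u^4 + 5*u^3 - u^2 - 5*u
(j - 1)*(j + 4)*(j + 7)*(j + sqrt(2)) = j^4 + sqrt(2)*j^3 + 10*j^3 + 10*sqrt(2)*j^2 + 17*j^2 - 28*j + 17*sqrt(2)*j - 28*sqrt(2)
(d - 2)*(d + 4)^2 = d^3 + 6*d^2 - 32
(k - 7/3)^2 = k^2 - 14*k/3 + 49/9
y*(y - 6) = y^2 - 6*y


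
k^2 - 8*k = k*(k - 8)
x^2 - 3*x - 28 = (x - 7)*(x + 4)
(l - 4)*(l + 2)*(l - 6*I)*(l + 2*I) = l^4 - 2*l^3 - 4*I*l^3 + 4*l^2 + 8*I*l^2 - 24*l + 32*I*l - 96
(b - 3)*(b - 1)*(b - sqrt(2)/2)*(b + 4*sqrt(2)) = b^4 - 4*b^3 + 7*sqrt(2)*b^3/2 - 14*sqrt(2)*b^2 - b^2 + 21*sqrt(2)*b/2 + 16*b - 12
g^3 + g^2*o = g^2*(g + o)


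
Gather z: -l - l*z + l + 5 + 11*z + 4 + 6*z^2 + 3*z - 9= 6*z^2 + z*(14 - l)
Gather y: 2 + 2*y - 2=2*y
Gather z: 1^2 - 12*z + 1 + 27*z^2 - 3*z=27*z^2 - 15*z + 2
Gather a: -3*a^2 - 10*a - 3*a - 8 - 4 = -3*a^2 - 13*a - 12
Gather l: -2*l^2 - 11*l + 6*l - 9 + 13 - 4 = -2*l^2 - 5*l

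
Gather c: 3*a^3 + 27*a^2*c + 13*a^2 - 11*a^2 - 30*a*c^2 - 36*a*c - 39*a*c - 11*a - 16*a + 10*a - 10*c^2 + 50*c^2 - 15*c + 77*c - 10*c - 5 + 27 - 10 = 3*a^3 + 2*a^2 - 17*a + c^2*(40 - 30*a) + c*(27*a^2 - 75*a + 52) + 12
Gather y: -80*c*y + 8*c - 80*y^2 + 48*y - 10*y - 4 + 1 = 8*c - 80*y^2 + y*(38 - 80*c) - 3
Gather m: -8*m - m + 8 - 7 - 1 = -9*m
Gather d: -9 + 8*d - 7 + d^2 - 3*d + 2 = d^2 + 5*d - 14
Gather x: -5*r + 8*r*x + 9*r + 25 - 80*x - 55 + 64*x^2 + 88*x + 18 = 4*r + 64*x^2 + x*(8*r + 8) - 12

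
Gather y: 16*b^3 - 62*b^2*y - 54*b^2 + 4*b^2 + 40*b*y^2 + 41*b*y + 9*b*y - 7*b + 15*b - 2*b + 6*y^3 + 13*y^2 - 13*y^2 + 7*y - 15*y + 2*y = 16*b^3 - 50*b^2 + 40*b*y^2 + 6*b + 6*y^3 + y*(-62*b^2 + 50*b - 6)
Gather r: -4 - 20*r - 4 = -20*r - 8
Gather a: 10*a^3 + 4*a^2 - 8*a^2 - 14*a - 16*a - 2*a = 10*a^3 - 4*a^2 - 32*a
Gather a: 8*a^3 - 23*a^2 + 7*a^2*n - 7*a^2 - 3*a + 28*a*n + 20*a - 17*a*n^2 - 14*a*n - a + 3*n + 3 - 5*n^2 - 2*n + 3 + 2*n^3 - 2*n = 8*a^3 + a^2*(7*n - 30) + a*(-17*n^2 + 14*n + 16) + 2*n^3 - 5*n^2 - n + 6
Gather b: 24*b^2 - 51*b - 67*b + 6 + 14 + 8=24*b^2 - 118*b + 28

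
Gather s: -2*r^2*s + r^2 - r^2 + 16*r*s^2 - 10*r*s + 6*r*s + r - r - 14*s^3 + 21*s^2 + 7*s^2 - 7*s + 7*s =-14*s^3 + s^2*(16*r + 28) + s*(-2*r^2 - 4*r)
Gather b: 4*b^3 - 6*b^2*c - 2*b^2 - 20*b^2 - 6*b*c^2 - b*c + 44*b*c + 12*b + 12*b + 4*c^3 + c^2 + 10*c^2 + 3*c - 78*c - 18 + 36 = 4*b^3 + b^2*(-6*c - 22) + b*(-6*c^2 + 43*c + 24) + 4*c^3 + 11*c^2 - 75*c + 18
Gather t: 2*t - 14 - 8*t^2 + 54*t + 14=-8*t^2 + 56*t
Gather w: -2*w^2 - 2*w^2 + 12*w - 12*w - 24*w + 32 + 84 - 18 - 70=-4*w^2 - 24*w + 28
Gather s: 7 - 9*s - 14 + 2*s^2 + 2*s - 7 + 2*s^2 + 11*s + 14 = 4*s^2 + 4*s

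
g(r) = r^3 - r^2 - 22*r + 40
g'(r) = 3*r^2 - 2*r - 22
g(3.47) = -6.60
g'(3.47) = 7.18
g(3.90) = -1.69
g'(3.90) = 15.83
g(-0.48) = 50.22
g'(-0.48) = -20.35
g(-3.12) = 68.53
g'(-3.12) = 13.44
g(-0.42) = 48.99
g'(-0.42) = -20.63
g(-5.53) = -38.03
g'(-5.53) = 80.80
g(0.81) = 22.06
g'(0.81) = -21.65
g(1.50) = 8.12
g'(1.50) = -18.25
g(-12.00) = -1568.00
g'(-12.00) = 434.00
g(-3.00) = 70.00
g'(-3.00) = 11.00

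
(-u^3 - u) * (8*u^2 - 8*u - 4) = -8*u^5 + 8*u^4 - 4*u^3 + 8*u^2 + 4*u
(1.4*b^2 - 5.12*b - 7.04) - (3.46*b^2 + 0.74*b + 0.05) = -2.06*b^2 - 5.86*b - 7.09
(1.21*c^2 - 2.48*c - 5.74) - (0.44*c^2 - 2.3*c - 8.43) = 0.77*c^2 - 0.18*c + 2.69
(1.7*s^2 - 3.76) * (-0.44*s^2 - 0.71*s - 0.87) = -0.748*s^4 - 1.207*s^3 + 0.1754*s^2 + 2.6696*s + 3.2712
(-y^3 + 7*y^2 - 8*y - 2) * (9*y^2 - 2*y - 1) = -9*y^5 + 65*y^4 - 85*y^3 - 9*y^2 + 12*y + 2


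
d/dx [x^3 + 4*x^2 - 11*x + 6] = 3*x^2 + 8*x - 11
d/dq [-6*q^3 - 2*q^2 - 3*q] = -18*q^2 - 4*q - 3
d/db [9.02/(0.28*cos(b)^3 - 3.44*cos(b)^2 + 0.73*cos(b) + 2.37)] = (7.5768*cos(b)^2 - 62.0576*cos(b) + 6.5846)*sin(b)/(0.28*cos(b)^3 - 3.44*cos(b)^2 + 0.73*cos(b) + 2.37)^2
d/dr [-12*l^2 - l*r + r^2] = -l + 2*r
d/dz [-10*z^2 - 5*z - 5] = -20*z - 5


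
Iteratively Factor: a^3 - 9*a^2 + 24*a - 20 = (a - 2)*(a^2 - 7*a + 10) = (a - 5)*(a - 2)*(a - 2)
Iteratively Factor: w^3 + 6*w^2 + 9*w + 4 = (w + 4)*(w^2 + 2*w + 1) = (w + 1)*(w + 4)*(w + 1)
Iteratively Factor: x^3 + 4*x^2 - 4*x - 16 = (x - 2)*(x^2 + 6*x + 8) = (x - 2)*(x + 4)*(x + 2)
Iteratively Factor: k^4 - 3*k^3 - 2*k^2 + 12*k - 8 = (k - 1)*(k^3 - 2*k^2 - 4*k + 8) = (k - 2)*(k - 1)*(k^2 - 4) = (k - 2)^2*(k - 1)*(k + 2)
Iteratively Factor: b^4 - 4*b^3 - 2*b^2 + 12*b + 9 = (b + 1)*(b^3 - 5*b^2 + 3*b + 9) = (b + 1)^2*(b^2 - 6*b + 9) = (b - 3)*(b + 1)^2*(b - 3)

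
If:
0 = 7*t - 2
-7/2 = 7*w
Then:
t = 2/7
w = -1/2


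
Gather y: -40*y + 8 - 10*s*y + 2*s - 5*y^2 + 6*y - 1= 2*s - 5*y^2 + y*(-10*s - 34) + 7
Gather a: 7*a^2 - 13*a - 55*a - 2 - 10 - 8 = 7*a^2 - 68*a - 20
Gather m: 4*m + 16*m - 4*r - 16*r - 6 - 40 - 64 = 20*m - 20*r - 110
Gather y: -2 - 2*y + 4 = 2 - 2*y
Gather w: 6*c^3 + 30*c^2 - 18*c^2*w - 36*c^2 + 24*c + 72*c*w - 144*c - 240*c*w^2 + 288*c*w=6*c^3 - 6*c^2 - 240*c*w^2 - 120*c + w*(-18*c^2 + 360*c)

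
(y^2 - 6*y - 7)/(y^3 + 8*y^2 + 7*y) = (y - 7)/(y*(y + 7))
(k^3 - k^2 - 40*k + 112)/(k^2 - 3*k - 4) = (k^2 + 3*k - 28)/(k + 1)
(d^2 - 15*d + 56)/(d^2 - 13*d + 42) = (d - 8)/(d - 6)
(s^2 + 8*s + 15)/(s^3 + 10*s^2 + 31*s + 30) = 1/(s + 2)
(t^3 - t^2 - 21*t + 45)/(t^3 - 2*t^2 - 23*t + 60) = (t - 3)/(t - 4)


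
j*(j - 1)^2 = j^3 - 2*j^2 + j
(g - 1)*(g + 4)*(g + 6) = g^3 + 9*g^2 + 14*g - 24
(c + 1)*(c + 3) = c^2 + 4*c + 3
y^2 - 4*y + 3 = (y - 3)*(y - 1)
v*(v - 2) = v^2 - 2*v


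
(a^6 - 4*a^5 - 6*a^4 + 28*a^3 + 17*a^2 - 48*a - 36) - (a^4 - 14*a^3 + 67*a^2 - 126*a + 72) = a^6 - 4*a^5 - 7*a^4 + 42*a^3 - 50*a^2 + 78*a - 108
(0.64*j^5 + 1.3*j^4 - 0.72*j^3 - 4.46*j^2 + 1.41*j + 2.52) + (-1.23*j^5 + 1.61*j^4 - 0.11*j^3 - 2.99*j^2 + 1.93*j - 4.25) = -0.59*j^5 + 2.91*j^4 - 0.83*j^3 - 7.45*j^2 + 3.34*j - 1.73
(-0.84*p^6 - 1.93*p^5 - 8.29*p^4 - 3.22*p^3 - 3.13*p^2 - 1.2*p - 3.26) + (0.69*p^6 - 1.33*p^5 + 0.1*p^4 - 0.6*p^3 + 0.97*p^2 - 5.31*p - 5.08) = -0.15*p^6 - 3.26*p^5 - 8.19*p^4 - 3.82*p^3 - 2.16*p^2 - 6.51*p - 8.34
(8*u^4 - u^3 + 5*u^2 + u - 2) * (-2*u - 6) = -16*u^5 - 46*u^4 - 4*u^3 - 32*u^2 - 2*u + 12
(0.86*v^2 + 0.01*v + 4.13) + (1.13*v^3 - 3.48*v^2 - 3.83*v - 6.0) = 1.13*v^3 - 2.62*v^2 - 3.82*v - 1.87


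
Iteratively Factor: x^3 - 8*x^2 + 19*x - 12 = (x - 4)*(x^2 - 4*x + 3) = (x - 4)*(x - 1)*(x - 3)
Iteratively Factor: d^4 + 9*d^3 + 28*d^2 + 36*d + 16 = (d + 2)*(d^3 + 7*d^2 + 14*d + 8) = (d + 1)*(d + 2)*(d^2 + 6*d + 8) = (d + 1)*(d + 2)*(d + 4)*(d + 2)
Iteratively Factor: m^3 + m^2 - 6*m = (m)*(m^2 + m - 6) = m*(m + 3)*(m - 2)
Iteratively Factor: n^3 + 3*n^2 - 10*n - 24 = (n - 3)*(n^2 + 6*n + 8) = (n - 3)*(n + 2)*(n + 4)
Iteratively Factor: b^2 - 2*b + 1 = (b - 1)*(b - 1)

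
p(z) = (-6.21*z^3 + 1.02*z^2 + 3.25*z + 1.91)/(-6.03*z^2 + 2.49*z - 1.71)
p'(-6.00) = 1.04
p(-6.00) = -5.82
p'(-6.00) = 1.04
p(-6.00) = -5.82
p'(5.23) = 1.07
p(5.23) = 5.48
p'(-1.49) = 1.04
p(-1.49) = -1.06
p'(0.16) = -2.75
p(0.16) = -1.66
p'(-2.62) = 1.07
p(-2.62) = -2.26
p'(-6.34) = 1.04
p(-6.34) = -6.18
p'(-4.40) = 1.05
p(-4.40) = -4.14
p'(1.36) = 1.85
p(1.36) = 0.78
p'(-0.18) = -2.14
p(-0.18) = -0.59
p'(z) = (12.06*z - 2.49)*(-6.21*z^3 + 1.02*z^2 + 3.25*z + 1.91)/(-6.03*z^2 + 2.49*z - 1.71)^2 + (-18.63*z^2 + 2.04*z + 3.25)/(-6.03*z^2 + 2.49*z - 1.71) = (37.4463*z^4 - 30.9258*z^3 + 53.9946*z^2 + 19.5462*z - 10.3134)/(36.3609*z^4 - 30.0294*z^3 + 26.8227*z^2 - 8.5158*z + 2.9241)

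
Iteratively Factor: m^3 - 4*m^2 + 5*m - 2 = (m - 2)*(m^2 - 2*m + 1) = (m - 2)*(m - 1)*(m - 1)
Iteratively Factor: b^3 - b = (b)*(b^2 - 1) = b*(b - 1)*(b + 1)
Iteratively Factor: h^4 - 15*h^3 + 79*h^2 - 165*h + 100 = (h - 4)*(h^3 - 11*h^2 + 35*h - 25) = (h - 4)*(h - 1)*(h^2 - 10*h + 25) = (h - 5)*(h - 4)*(h - 1)*(h - 5)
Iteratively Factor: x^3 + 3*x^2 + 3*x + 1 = (x + 1)*(x^2 + 2*x + 1) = (x + 1)^2*(x + 1)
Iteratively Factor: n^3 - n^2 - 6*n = (n)*(n^2 - n - 6) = n*(n - 3)*(n + 2)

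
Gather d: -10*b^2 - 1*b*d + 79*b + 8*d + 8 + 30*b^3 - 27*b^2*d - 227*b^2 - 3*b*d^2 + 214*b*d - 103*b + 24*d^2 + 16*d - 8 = 30*b^3 - 237*b^2 - 24*b + d^2*(24 - 3*b) + d*(-27*b^2 + 213*b + 24)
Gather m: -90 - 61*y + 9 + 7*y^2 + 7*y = 7*y^2 - 54*y - 81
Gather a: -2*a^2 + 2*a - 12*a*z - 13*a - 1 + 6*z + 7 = -2*a^2 + a*(-12*z - 11) + 6*z + 6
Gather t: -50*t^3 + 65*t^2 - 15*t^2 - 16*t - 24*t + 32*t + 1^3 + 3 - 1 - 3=-50*t^3 + 50*t^2 - 8*t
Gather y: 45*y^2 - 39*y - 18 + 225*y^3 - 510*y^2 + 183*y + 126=225*y^3 - 465*y^2 + 144*y + 108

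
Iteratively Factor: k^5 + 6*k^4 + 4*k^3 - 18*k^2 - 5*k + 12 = (k + 4)*(k^4 + 2*k^3 - 4*k^2 - 2*k + 3) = (k + 3)*(k + 4)*(k^3 - k^2 - k + 1) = (k - 1)*(k + 3)*(k + 4)*(k^2 - 1) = (k - 1)*(k + 1)*(k + 3)*(k + 4)*(k - 1)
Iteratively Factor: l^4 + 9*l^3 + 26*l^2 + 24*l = (l + 3)*(l^3 + 6*l^2 + 8*l) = (l + 3)*(l + 4)*(l^2 + 2*l) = (l + 2)*(l + 3)*(l + 4)*(l)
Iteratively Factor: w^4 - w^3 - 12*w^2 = (w + 3)*(w^3 - 4*w^2) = w*(w + 3)*(w^2 - 4*w) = w^2*(w + 3)*(w - 4)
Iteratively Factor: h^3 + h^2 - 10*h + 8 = (h + 4)*(h^2 - 3*h + 2) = (h - 1)*(h + 4)*(h - 2)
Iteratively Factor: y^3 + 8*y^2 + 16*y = (y + 4)*(y^2 + 4*y) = (y + 4)^2*(y)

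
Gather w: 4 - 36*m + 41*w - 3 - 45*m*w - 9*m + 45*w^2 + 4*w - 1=-45*m + 45*w^2 + w*(45 - 45*m)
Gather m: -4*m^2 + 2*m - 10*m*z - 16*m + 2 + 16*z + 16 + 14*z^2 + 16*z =-4*m^2 + m*(-10*z - 14) + 14*z^2 + 32*z + 18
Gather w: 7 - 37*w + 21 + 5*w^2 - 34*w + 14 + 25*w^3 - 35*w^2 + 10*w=25*w^3 - 30*w^2 - 61*w + 42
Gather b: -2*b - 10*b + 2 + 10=12 - 12*b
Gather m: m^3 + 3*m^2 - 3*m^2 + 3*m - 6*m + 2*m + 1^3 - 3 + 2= m^3 - m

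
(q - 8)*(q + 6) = q^2 - 2*q - 48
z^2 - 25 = (z - 5)*(z + 5)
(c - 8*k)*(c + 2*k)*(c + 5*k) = c^3 - c^2*k - 46*c*k^2 - 80*k^3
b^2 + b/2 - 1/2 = (b - 1/2)*(b + 1)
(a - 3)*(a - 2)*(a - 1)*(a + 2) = a^4 - 4*a^3 - a^2 + 16*a - 12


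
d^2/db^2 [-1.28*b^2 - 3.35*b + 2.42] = -2.56000000000000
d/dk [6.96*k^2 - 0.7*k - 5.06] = 13.92*k - 0.7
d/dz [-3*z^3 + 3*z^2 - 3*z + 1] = -9*z^2 + 6*z - 3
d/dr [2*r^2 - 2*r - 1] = 4*r - 2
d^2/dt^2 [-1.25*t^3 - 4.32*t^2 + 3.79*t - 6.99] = -7.5*t - 8.64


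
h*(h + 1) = h^2 + h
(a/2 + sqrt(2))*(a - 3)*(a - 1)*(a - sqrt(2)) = a^4/2 - 2*a^3 + sqrt(2)*a^3/2 - 2*sqrt(2)*a^2 - a^2/2 + 3*sqrt(2)*a/2 + 8*a - 6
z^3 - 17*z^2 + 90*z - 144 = (z - 8)*(z - 6)*(z - 3)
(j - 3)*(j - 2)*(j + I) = j^3 - 5*j^2 + I*j^2 + 6*j - 5*I*j + 6*I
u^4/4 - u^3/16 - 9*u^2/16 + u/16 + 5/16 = (u/4 + 1/4)*(u - 5/4)*(u - 1)*(u + 1)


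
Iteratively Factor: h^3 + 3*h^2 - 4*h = (h + 4)*(h^2 - h) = (h - 1)*(h + 4)*(h)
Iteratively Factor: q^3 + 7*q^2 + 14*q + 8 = (q + 2)*(q^2 + 5*q + 4) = (q + 2)*(q + 4)*(q + 1)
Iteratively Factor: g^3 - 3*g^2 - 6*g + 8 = (g + 2)*(g^2 - 5*g + 4) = (g - 4)*(g + 2)*(g - 1)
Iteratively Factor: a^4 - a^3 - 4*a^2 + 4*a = (a)*(a^3 - a^2 - 4*a + 4) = a*(a - 1)*(a^2 - 4) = a*(a - 1)*(a + 2)*(a - 2)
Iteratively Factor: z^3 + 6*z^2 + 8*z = (z + 4)*(z^2 + 2*z) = z*(z + 4)*(z + 2)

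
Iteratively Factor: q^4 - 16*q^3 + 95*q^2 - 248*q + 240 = (q - 5)*(q^3 - 11*q^2 + 40*q - 48) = (q - 5)*(q - 4)*(q^2 - 7*q + 12) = (q - 5)*(q - 4)*(q - 3)*(q - 4)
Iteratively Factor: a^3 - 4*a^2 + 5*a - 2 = (a - 1)*(a^2 - 3*a + 2) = (a - 1)^2*(a - 2)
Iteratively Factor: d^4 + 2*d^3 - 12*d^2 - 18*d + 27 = (d + 3)*(d^3 - d^2 - 9*d + 9) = (d - 3)*(d + 3)*(d^2 + 2*d - 3) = (d - 3)*(d + 3)^2*(d - 1)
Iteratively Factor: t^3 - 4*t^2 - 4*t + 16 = (t + 2)*(t^2 - 6*t + 8) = (t - 4)*(t + 2)*(t - 2)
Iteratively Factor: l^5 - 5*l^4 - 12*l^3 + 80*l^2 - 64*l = (l - 4)*(l^4 - l^3 - 16*l^2 + 16*l) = (l - 4)*(l + 4)*(l^3 - 5*l^2 + 4*l) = (l - 4)^2*(l + 4)*(l^2 - l) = (l - 4)^2*(l - 1)*(l + 4)*(l)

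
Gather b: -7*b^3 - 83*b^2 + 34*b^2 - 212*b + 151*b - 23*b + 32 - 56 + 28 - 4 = -7*b^3 - 49*b^2 - 84*b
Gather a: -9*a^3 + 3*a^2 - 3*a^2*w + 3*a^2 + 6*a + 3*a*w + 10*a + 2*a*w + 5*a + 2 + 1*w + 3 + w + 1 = -9*a^3 + a^2*(6 - 3*w) + a*(5*w + 21) + 2*w + 6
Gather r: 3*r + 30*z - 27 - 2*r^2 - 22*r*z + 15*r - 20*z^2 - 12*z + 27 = -2*r^2 + r*(18 - 22*z) - 20*z^2 + 18*z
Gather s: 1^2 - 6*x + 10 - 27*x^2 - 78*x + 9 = -27*x^2 - 84*x + 20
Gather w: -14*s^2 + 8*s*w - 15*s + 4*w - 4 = -14*s^2 - 15*s + w*(8*s + 4) - 4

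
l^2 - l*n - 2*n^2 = (l - 2*n)*(l + n)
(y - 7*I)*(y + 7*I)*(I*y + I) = I*y^3 + I*y^2 + 49*I*y + 49*I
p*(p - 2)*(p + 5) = p^3 + 3*p^2 - 10*p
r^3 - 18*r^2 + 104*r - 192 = (r - 8)*(r - 6)*(r - 4)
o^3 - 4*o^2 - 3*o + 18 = (o - 3)^2*(o + 2)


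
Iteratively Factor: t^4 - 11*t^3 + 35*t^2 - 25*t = (t - 5)*(t^3 - 6*t^2 + 5*t) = t*(t - 5)*(t^2 - 6*t + 5) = t*(t - 5)*(t - 1)*(t - 5)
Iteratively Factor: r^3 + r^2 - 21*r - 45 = (r - 5)*(r^2 + 6*r + 9) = (r - 5)*(r + 3)*(r + 3)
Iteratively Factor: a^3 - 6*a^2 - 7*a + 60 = (a - 5)*(a^2 - a - 12) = (a - 5)*(a - 4)*(a + 3)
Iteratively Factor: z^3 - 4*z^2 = (z)*(z^2 - 4*z) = z^2*(z - 4)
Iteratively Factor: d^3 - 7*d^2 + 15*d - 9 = (d - 3)*(d^2 - 4*d + 3) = (d - 3)^2*(d - 1)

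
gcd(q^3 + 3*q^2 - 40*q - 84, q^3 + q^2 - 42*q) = q^2 + q - 42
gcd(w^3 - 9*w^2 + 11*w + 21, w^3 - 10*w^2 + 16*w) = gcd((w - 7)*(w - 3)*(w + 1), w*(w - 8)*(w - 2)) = 1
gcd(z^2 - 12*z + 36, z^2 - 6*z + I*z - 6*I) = z - 6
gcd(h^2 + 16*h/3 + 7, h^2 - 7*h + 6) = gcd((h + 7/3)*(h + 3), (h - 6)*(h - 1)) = 1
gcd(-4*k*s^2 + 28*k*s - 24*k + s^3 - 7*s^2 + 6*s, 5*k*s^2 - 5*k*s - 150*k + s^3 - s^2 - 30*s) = s - 6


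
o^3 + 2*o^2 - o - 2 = (o - 1)*(o + 1)*(o + 2)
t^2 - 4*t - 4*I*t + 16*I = (t - 4)*(t - 4*I)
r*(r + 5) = r^2 + 5*r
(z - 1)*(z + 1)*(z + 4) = z^3 + 4*z^2 - z - 4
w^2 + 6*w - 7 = (w - 1)*(w + 7)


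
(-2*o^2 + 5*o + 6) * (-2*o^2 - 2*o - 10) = 4*o^4 - 6*o^3 - 2*o^2 - 62*o - 60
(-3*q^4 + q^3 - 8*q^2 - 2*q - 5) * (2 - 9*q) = 27*q^5 - 15*q^4 + 74*q^3 + 2*q^2 + 41*q - 10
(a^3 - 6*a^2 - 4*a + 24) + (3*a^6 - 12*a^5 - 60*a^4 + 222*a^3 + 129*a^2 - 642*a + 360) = 3*a^6 - 12*a^5 - 60*a^4 + 223*a^3 + 123*a^2 - 646*a + 384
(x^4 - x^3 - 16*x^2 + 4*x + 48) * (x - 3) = x^5 - 4*x^4 - 13*x^3 + 52*x^2 + 36*x - 144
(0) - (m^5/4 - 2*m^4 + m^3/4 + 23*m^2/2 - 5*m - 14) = -m^5/4 + 2*m^4 - m^3/4 - 23*m^2/2 + 5*m + 14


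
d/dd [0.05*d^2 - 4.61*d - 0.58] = 0.1*d - 4.61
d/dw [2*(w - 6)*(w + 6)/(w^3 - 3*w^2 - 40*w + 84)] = 2*(-w^2 + 12*w - 40)/(w^4 - 18*w^3 + 109*w^2 - 252*w + 196)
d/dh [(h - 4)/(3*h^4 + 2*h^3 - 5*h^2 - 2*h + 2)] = (-9*h^4 + 44*h^3 + 29*h^2 - 40*h - 6)/(9*h^8 + 12*h^7 - 26*h^6 - 32*h^5 + 29*h^4 + 28*h^3 - 16*h^2 - 8*h + 4)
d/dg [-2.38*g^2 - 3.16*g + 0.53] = -4.76*g - 3.16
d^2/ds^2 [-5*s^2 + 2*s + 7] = -10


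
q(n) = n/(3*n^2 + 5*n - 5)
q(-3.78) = -0.20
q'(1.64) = -0.10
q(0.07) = -0.02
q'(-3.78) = -0.13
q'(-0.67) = -0.13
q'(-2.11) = -3.81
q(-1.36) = 0.22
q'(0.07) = -0.23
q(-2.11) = 0.96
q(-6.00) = -0.08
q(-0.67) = 0.10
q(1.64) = 0.15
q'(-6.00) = -0.02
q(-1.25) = 0.19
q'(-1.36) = -0.27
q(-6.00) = -0.08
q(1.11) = 0.26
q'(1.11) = -0.48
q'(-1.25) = -0.22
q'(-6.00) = -0.02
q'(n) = n*(-6*n - 5)/(3*n^2 + 5*n - 5)^2 + 1/(3*n^2 + 5*n - 5) = (3*n^2 - n*(6*n + 5) + 5*n - 5)/(3*n^2 + 5*n - 5)^2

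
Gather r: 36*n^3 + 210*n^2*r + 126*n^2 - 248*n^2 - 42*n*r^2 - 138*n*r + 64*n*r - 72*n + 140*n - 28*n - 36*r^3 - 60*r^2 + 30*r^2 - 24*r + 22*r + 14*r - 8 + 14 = 36*n^3 - 122*n^2 + 40*n - 36*r^3 + r^2*(-42*n - 30) + r*(210*n^2 - 74*n + 12) + 6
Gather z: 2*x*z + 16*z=z*(2*x + 16)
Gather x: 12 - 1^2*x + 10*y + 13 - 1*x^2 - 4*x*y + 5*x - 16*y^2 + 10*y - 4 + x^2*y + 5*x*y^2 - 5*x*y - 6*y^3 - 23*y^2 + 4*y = x^2*(y - 1) + x*(5*y^2 - 9*y + 4) - 6*y^3 - 39*y^2 + 24*y + 21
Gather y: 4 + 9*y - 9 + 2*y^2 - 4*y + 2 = 2*y^2 + 5*y - 3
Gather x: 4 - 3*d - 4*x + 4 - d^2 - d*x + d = -d^2 - 2*d + x*(-d - 4) + 8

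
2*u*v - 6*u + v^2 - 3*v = (2*u + v)*(v - 3)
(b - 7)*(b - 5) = b^2 - 12*b + 35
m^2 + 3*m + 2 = (m + 1)*(m + 2)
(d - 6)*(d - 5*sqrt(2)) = d^2 - 5*sqrt(2)*d - 6*d + 30*sqrt(2)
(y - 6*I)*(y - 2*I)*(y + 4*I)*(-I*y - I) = -I*y^4 - 4*y^3 - I*y^3 - 4*y^2 - 20*I*y^2 - 48*y - 20*I*y - 48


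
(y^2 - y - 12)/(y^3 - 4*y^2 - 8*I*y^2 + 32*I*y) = (y + 3)/(y*(y - 8*I))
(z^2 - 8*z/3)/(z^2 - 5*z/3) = (3*z - 8)/(3*z - 5)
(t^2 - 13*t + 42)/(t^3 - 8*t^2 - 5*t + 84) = (t - 6)/(t^2 - t - 12)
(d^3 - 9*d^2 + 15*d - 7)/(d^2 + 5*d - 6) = (d^2 - 8*d + 7)/(d + 6)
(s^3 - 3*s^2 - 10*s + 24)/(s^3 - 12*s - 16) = (s^2 + s - 6)/(s^2 + 4*s + 4)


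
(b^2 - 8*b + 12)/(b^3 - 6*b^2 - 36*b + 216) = (b - 2)/(b^2 - 36)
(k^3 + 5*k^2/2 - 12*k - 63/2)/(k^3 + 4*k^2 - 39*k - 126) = (k^2 - k/2 - 21/2)/(k^2 + k - 42)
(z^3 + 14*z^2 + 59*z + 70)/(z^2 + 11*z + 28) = (z^2 + 7*z + 10)/(z + 4)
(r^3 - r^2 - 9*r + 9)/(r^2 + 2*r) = (r^3 - r^2 - 9*r + 9)/(r*(r + 2))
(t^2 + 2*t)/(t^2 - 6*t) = (t + 2)/(t - 6)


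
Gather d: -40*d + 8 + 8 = 16 - 40*d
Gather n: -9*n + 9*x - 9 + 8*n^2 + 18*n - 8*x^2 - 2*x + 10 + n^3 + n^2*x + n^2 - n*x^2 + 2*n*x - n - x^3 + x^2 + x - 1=n^3 + n^2*(x + 9) + n*(-x^2 + 2*x + 8) - x^3 - 7*x^2 + 8*x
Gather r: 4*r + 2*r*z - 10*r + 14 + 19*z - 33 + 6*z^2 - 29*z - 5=r*(2*z - 6) + 6*z^2 - 10*z - 24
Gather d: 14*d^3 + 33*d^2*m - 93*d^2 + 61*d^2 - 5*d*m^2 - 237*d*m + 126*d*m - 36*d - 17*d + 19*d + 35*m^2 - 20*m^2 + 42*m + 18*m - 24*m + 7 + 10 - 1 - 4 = 14*d^3 + d^2*(33*m - 32) + d*(-5*m^2 - 111*m - 34) + 15*m^2 + 36*m + 12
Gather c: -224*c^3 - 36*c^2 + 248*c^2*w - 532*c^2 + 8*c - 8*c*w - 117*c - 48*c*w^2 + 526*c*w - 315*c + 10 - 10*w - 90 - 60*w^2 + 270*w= -224*c^3 + c^2*(248*w - 568) + c*(-48*w^2 + 518*w - 424) - 60*w^2 + 260*w - 80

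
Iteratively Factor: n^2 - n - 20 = (n - 5)*(n + 4)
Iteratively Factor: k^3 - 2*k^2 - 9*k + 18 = (k - 2)*(k^2 - 9) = (k - 2)*(k + 3)*(k - 3)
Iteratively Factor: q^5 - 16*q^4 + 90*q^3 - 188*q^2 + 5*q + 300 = (q - 5)*(q^4 - 11*q^3 + 35*q^2 - 13*q - 60) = (q - 5)*(q - 3)*(q^3 - 8*q^2 + 11*q + 20) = (q - 5)*(q - 4)*(q - 3)*(q^2 - 4*q - 5) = (q - 5)^2*(q - 4)*(q - 3)*(q + 1)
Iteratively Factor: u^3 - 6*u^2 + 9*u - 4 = (u - 1)*(u^2 - 5*u + 4) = (u - 4)*(u - 1)*(u - 1)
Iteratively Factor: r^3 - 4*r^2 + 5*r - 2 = (r - 1)*(r^2 - 3*r + 2) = (r - 1)^2*(r - 2)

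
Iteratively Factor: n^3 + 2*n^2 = (n + 2)*(n^2) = n*(n + 2)*(n)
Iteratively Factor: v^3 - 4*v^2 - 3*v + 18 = (v - 3)*(v^2 - v - 6) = (v - 3)^2*(v + 2)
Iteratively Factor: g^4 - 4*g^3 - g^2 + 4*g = (g)*(g^3 - 4*g^2 - g + 4) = g*(g - 1)*(g^2 - 3*g - 4) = g*(g - 4)*(g - 1)*(g + 1)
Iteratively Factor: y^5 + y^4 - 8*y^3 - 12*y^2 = (y)*(y^4 + y^3 - 8*y^2 - 12*y) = y*(y + 2)*(y^3 - y^2 - 6*y) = y*(y - 3)*(y + 2)*(y^2 + 2*y) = y^2*(y - 3)*(y + 2)*(y + 2)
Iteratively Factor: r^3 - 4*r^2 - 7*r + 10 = (r + 2)*(r^2 - 6*r + 5) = (r - 5)*(r + 2)*(r - 1)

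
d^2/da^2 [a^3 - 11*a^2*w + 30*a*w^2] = 6*a - 22*w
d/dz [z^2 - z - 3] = 2*z - 1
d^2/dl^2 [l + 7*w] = 0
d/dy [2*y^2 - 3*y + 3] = 4*y - 3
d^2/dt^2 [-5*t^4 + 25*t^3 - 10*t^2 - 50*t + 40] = -60*t^2 + 150*t - 20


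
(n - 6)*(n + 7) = n^2 + n - 42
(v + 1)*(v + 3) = v^2 + 4*v + 3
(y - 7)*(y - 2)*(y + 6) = y^3 - 3*y^2 - 40*y + 84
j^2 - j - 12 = (j - 4)*(j + 3)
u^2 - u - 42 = (u - 7)*(u + 6)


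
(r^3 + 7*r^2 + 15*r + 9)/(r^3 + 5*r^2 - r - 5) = (r^2 + 6*r + 9)/(r^2 + 4*r - 5)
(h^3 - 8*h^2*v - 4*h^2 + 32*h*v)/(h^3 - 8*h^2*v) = (h - 4)/h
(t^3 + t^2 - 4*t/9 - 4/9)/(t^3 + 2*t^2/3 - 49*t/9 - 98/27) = 3*(3*t^2 + t - 2)/(9*t^2 - 49)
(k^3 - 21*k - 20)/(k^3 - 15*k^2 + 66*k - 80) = (k^2 + 5*k + 4)/(k^2 - 10*k + 16)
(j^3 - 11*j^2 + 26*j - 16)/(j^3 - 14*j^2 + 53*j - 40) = (j - 2)/(j - 5)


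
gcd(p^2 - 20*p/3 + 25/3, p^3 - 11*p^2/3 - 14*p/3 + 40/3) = p - 5/3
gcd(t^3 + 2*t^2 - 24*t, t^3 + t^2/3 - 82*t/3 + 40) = t^2 + 2*t - 24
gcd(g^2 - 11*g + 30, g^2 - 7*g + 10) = g - 5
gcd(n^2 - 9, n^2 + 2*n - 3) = n + 3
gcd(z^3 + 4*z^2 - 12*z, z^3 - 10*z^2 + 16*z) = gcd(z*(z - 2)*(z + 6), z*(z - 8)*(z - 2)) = z^2 - 2*z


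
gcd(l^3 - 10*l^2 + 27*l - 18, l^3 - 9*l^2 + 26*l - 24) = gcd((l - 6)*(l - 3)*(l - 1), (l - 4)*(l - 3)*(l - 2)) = l - 3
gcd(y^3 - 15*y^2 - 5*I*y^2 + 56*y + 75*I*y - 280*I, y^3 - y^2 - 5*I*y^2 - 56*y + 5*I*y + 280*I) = y^2 + y*(-8 - 5*I) + 40*I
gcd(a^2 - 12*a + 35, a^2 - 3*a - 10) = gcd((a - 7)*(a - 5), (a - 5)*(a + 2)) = a - 5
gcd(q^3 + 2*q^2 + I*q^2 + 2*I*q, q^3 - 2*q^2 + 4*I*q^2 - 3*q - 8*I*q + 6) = q + I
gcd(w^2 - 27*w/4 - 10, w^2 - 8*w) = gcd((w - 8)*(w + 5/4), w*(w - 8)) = w - 8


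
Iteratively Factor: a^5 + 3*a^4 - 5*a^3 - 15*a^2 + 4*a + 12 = (a + 2)*(a^4 + a^3 - 7*a^2 - a + 6) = (a + 1)*(a + 2)*(a^3 - 7*a + 6) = (a + 1)*(a + 2)*(a + 3)*(a^2 - 3*a + 2) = (a - 1)*(a + 1)*(a + 2)*(a + 3)*(a - 2)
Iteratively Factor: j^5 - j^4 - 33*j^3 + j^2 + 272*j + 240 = (j - 5)*(j^4 + 4*j^3 - 13*j^2 - 64*j - 48) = (j - 5)*(j + 4)*(j^3 - 13*j - 12) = (j - 5)*(j - 4)*(j + 4)*(j^2 + 4*j + 3) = (j - 5)*(j - 4)*(j + 1)*(j + 4)*(j + 3)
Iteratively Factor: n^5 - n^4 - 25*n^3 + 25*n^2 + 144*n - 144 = (n - 3)*(n^4 + 2*n^3 - 19*n^2 - 32*n + 48) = (n - 3)*(n - 1)*(n^3 + 3*n^2 - 16*n - 48) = (n - 3)*(n - 1)*(n + 3)*(n^2 - 16) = (n - 4)*(n - 3)*(n - 1)*(n + 3)*(n + 4)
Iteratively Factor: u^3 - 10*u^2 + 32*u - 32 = (u - 4)*(u^2 - 6*u + 8) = (u - 4)*(u - 2)*(u - 4)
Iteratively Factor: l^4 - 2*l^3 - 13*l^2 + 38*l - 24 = (l - 2)*(l^3 - 13*l + 12) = (l - 2)*(l + 4)*(l^2 - 4*l + 3) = (l - 3)*(l - 2)*(l + 4)*(l - 1)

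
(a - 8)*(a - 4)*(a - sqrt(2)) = a^3 - 12*a^2 - sqrt(2)*a^2 + 12*sqrt(2)*a + 32*a - 32*sqrt(2)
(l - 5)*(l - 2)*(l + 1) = l^3 - 6*l^2 + 3*l + 10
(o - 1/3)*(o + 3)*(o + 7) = o^3 + 29*o^2/3 + 53*o/3 - 7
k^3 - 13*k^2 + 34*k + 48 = (k - 8)*(k - 6)*(k + 1)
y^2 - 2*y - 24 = (y - 6)*(y + 4)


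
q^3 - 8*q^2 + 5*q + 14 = (q - 7)*(q - 2)*(q + 1)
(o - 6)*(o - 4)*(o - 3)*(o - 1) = o^4 - 14*o^3 + 67*o^2 - 126*o + 72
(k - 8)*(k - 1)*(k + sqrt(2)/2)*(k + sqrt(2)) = k^4 - 9*k^3 + 3*sqrt(2)*k^3/2 - 27*sqrt(2)*k^2/2 + 9*k^2 - 9*k + 12*sqrt(2)*k + 8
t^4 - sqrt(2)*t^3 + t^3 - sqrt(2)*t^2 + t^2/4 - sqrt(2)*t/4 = t*(t + 1/2)^2*(t - sqrt(2))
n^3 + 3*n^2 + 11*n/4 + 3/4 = (n + 1/2)*(n + 1)*(n + 3/2)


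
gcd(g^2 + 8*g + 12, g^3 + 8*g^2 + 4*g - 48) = g + 6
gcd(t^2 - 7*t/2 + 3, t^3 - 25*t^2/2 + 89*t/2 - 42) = t - 3/2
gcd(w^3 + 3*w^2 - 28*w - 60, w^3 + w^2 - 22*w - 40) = w^2 - 3*w - 10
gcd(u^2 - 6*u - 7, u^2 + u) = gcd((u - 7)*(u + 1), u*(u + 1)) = u + 1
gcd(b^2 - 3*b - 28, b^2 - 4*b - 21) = b - 7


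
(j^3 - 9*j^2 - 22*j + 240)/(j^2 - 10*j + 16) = (j^2 - j - 30)/(j - 2)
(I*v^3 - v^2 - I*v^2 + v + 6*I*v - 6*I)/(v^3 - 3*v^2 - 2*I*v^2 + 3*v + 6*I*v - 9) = (I*v^3 - v^2*(1 + I) + v*(1 + 6*I) - 6*I)/(v^3 - v^2*(3 + 2*I) + 3*v*(1 + 2*I) - 9)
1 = 1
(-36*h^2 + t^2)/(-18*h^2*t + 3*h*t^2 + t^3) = (-6*h + t)/(t*(-3*h + t))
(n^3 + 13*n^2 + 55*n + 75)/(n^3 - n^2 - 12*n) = (n^2 + 10*n + 25)/(n*(n - 4))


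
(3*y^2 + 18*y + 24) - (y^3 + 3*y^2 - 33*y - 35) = -y^3 + 51*y + 59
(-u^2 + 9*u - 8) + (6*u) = -u^2 + 15*u - 8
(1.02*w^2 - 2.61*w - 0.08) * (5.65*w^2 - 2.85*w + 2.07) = 5.763*w^4 - 17.6535*w^3 + 9.0979*w^2 - 5.1747*w - 0.1656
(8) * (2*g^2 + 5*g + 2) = 16*g^2 + 40*g + 16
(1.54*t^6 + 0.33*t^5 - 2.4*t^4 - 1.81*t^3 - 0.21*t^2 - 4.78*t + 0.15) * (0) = 0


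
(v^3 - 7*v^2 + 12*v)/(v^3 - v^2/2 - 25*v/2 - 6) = 2*v*(v - 3)/(2*v^2 + 7*v + 3)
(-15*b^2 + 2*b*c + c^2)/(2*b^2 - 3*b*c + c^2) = (-15*b^2 + 2*b*c + c^2)/(2*b^2 - 3*b*c + c^2)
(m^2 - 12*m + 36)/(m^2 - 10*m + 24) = (m - 6)/(m - 4)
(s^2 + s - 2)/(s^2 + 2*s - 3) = (s + 2)/(s + 3)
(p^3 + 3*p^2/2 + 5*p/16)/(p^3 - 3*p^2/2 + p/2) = (16*p^2 + 24*p + 5)/(8*(2*p^2 - 3*p + 1))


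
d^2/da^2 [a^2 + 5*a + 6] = 2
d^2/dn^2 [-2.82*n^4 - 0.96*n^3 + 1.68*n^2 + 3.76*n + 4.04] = -33.84*n^2 - 5.76*n + 3.36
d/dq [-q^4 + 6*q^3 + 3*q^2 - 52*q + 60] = -4*q^3 + 18*q^2 + 6*q - 52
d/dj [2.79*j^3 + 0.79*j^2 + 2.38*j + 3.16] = 8.37*j^2 + 1.58*j + 2.38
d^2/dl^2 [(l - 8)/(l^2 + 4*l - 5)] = 2*((4 - 3*l)*(l^2 + 4*l - 5) + 4*(l - 8)*(l + 2)^2)/(l^2 + 4*l - 5)^3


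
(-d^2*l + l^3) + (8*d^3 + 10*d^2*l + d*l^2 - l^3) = 8*d^3 + 9*d^2*l + d*l^2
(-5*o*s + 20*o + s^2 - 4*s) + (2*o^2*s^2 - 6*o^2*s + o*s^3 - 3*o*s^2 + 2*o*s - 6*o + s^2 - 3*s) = 2*o^2*s^2 - 6*o^2*s + o*s^3 - 3*o*s^2 - 3*o*s + 14*o + 2*s^2 - 7*s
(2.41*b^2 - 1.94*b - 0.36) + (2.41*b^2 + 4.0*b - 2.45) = 4.82*b^2 + 2.06*b - 2.81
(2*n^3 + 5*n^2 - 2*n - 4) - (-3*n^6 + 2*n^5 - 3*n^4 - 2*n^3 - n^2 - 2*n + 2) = 3*n^6 - 2*n^5 + 3*n^4 + 4*n^3 + 6*n^2 - 6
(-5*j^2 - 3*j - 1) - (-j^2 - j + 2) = -4*j^2 - 2*j - 3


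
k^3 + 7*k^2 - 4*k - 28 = (k - 2)*(k + 2)*(k + 7)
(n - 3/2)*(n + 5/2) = n^2 + n - 15/4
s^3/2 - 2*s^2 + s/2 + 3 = (s/2 + 1/2)*(s - 3)*(s - 2)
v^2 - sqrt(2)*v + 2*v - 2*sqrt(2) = (v + 2)*(v - sqrt(2))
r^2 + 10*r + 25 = (r + 5)^2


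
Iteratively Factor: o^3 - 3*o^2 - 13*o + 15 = (o - 5)*(o^2 + 2*o - 3) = (o - 5)*(o - 1)*(o + 3)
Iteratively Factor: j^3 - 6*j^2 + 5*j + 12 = (j - 4)*(j^2 - 2*j - 3) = (j - 4)*(j + 1)*(j - 3)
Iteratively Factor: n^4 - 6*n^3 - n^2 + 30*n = (n + 2)*(n^3 - 8*n^2 + 15*n) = (n - 3)*(n + 2)*(n^2 - 5*n) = (n - 5)*(n - 3)*(n + 2)*(n)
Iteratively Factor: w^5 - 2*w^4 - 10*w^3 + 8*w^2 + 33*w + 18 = (w + 1)*(w^4 - 3*w^3 - 7*w^2 + 15*w + 18) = (w + 1)*(w + 2)*(w^3 - 5*w^2 + 3*w + 9) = (w - 3)*(w + 1)*(w + 2)*(w^2 - 2*w - 3) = (w - 3)*(w + 1)^2*(w + 2)*(w - 3)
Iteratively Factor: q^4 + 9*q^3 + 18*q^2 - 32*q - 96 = (q + 3)*(q^3 + 6*q^2 - 32) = (q + 3)*(q + 4)*(q^2 + 2*q - 8) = (q + 3)*(q + 4)^2*(q - 2)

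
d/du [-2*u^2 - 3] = -4*u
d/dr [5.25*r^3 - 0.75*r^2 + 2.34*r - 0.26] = 15.75*r^2 - 1.5*r + 2.34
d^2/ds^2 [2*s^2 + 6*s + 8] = 4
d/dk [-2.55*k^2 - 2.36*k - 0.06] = -5.1*k - 2.36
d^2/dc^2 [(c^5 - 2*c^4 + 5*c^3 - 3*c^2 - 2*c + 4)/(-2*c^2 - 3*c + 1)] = 2*(-12*c^7 - 40*c^6 + 87*c^4 - 123*c^3 + 27*c^2 - 75*c - 35)/(8*c^6 + 36*c^5 + 42*c^4 - 9*c^3 - 21*c^2 + 9*c - 1)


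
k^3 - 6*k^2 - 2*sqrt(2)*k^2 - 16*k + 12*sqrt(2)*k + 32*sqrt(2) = (k - 8)*(k + 2)*(k - 2*sqrt(2))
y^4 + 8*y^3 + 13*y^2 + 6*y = y*(y + 1)^2*(y + 6)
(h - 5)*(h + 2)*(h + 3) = h^3 - 19*h - 30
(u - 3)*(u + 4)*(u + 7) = u^3 + 8*u^2 - 5*u - 84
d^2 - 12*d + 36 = (d - 6)^2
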